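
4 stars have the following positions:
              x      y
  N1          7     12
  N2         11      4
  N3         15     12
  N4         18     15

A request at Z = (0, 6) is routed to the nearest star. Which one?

N1

Squared Euclidean distances:
|ZN1|² = (0−7)² + (6−12)² = 49 + 36 = 85
|ZN2|² = (0−11)² + (6−4)² = 121 + 4 = 125
|ZN3|² = (0−15)² + (6−12)² = 225 + 36 = 261
|ZN4|² = (0−18)² + (6−15)² = 324 + 81 = 405
N1 is nearest.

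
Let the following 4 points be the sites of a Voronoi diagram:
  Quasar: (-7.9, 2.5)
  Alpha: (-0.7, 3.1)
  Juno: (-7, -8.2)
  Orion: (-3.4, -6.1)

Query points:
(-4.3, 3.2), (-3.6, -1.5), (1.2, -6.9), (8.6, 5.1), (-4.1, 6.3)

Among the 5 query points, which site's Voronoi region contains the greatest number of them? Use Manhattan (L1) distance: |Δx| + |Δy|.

Alpha

(-4.3, 3.2) — d to each: Quasar:4.3, Alpha:3.7, Juno:14.1, Orion:10.2 → nearest is Alpha
(-3.6, -1.5) — d to each: Quasar:8.3, Alpha:7.5, Juno:10.1, Orion:4.8 → nearest is Orion
(1.2, -6.9) — d to each: Quasar:18.5, Alpha:11.9, Juno:9.5, Orion:5.4 → nearest is Orion
(8.6, 5.1) — d to each: Quasar:19.1, Alpha:11.3, Juno:28.9, Orion:23.2 → nearest is Alpha
(-4.1, 6.3) — d to each: Quasar:7.6, Alpha:6.6, Juno:17.4, Orion:13.1 → nearest is Alpha
Tally — Alpha:3, Orion:2. Alpha captures the most (3).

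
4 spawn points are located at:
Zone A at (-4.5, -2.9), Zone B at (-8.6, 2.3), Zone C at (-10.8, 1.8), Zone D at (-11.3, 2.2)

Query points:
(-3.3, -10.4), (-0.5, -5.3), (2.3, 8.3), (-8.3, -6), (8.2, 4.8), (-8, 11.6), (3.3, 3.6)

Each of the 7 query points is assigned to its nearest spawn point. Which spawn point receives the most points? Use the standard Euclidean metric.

Zone A

(-3.3, -10.4) — d² to each: Zone A:57.69, Zone B:189.38, Zone C:205.09, Zone D:222.76 → nearest is Zone A
(-0.5, -5.3) — d² to each: Zone A:21.76, Zone B:123.37, Zone C:156.5, Zone D:172.89 → nearest is Zone A
(2.3, 8.3) — d² to each: Zone A:171.68, Zone B:154.81, Zone C:213.86, Zone D:222.17 → nearest is Zone B
(-8.3, -6) — d² to each: Zone A:24.05, Zone B:68.98, Zone C:67.09, Zone D:76.24 → nearest is Zone A
(8.2, 4.8) — d² to each: Zone A:220.58, Zone B:288.49, Zone C:370, Zone D:387.01 → nearest is Zone A
(-8, 11.6) — d² to each: Zone A:222.5, Zone B:86.85, Zone C:103.88, Zone D:99.25 → nearest is Zone B
(3.3, 3.6) — d² to each: Zone A:103.09, Zone B:143.3, Zone C:202.05, Zone D:215.12 → nearest is Zone A
Tally — Zone A:5, Zone B:2. Zone A captures the most (5).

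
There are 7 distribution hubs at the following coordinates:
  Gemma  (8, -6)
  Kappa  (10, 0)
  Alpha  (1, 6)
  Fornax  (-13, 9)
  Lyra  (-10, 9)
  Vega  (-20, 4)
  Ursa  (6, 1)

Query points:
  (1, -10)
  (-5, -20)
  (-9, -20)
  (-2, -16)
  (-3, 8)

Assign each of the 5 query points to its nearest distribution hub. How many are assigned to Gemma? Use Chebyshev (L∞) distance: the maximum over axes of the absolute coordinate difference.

(1, -10) — d to each: Gemma:7, Kappa:10, Alpha:16, Fornax:19, Lyra:19, Vega:21, Ursa:11 → nearest is Gemma
(-5, -20) — d to each: Gemma:14, Kappa:20, Alpha:26, Fornax:29, Lyra:29, Vega:24, Ursa:21 → nearest is Gemma
(-9, -20) — d to each: Gemma:17, Kappa:20, Alpha:26, Fornax:29, Lyra:29, Vega:24, Ursa:21 → nearest is Gemma
(-2, -16) — d to each: Gemma:10, Kappa:16, Alpha:22, Fornax:25, Lyra:25, Vega:20, Ursa:17 → nearest is Gemma
(-3, 8) — d to each: Gemma:14, Kappa:13, Alpha:4, Fornax:10, Lyra:7, Vega:17, Ursa:9 → nearest is Alpha
4 of the 5 points have Gemma as nearest.

4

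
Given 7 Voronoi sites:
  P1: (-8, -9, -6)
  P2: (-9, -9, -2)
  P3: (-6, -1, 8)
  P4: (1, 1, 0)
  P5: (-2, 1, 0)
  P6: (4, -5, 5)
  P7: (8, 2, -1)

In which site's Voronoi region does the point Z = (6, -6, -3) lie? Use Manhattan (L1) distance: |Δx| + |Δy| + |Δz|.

P6

d(Z,P1) = 14 + 3 + 3 = 20
d(Z,P2) = 15 + 3 + 1 = 19
d(Z,P3) = 12 + 5 + 11 = 28
d(Z,P4) = 5 + 7 + 3 = 15
d(Z,P5) = 8 + 7 + 3 = 18
d(Z,P6) = 2 + 1 + 8 = 11
d(Z,P7) = 2 + 8 + 2 = 12
The smallest is to P6, so Z lies in the Voronoi region of P6.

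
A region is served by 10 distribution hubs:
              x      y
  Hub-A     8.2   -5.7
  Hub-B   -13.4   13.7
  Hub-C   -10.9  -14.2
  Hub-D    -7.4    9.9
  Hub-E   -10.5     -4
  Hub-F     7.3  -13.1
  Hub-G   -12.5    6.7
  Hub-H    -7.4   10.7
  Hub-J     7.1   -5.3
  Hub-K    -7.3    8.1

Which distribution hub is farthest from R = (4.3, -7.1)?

Compare squared distances (the ordering matches that of the actual distances):
d²(R, Hub-A) = (4.3−8.2)² + (-7.1−(-5.7))² = 15.21 + 1.96 = 17.17
d²(R, Hub-B) = (4.3−(-13.4))² + (-7.1−13.7)² = 313.29 + 432.64 = 745.93
d²(R, Hub-C) = (4.3−(-10.9))² + (-7.1−(-14.2))² = 231.04 + 50.41 = 281.45
d²(R, Hub-D) = (4.3−(-7.4))² + (-7.1−9.9)² = 136.89 + 289 = 425.89
d²(R, Hub-E) = (4.3−(-10.5))² + (-7.1−(-4))² = 219.04 + 9.61 = 228.65
d²(R, Hub-F) = (4.3−7.3)² + (-7.1−(-13.1))² = 9 + 36 = 45
d²(R, Hub-G) = (4.3−(-12.5))² + (-7.1−6.7)² = 282.24 + 190.44 = 472.68
d²(R, Hub-H) = (4.3−(-7.4))² + (-7.1−10.7)² = 136.89 + 316.84 = 453.73
d²(R, Hub-J) = (4.3−7.1)² + (-7.1−(-5.3))² = 7.84 + 3.24 = 11.08
d²(R, Hub-K) = (4.3−(-7.3))² + (-7.1−8.1)² = 134.56 + 231.04 = 365.6
The largest is to Hub-B.

Hub-B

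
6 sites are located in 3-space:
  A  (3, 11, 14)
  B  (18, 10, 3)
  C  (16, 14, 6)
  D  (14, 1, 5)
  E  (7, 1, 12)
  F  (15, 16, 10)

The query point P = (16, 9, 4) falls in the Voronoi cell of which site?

Since √ is increasing, it suffices to compare squared distances:
|PA|² = (16−3)² + (9−11)² + (4−14)² = 169 + 4 + 100 = 273
|PB|² = (16−18)² + (9−10)² + (4−3)² = 4 + 1 + 1 = 6
|PC|² = (16−16)² + (9−14)² + (4−6)² = 0 + 25 + 4 = 29
|PD|² = (16−14)² + (9−1)² + (4−5)² = 4 + 64 + 1 = 69
|PE|² = (16−7)² + (9−1)² + (4−12)² = 81 + 64 + 64 = 209
|PF|² = (16−15)² + (9−16)² + (4−10)² = 1 + 49 + 36 = 86
B is nearest.

B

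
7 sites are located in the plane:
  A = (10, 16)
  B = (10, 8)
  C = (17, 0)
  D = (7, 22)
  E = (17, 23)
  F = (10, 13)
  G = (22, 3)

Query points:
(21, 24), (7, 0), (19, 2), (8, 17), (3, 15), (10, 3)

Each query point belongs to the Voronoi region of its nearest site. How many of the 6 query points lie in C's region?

(21, 24) — d² to each: A:185, B:377, C:592, D:200, E:17, F:242, G:442 → nearest is E
(7, 0) — d² to each: A:265, B:73, C:100, D:484, E:629, F:178, G:234 → nearest is B
(19, 2) — d² to each: A:277, B:117, C:8, D:544, E:445, F:202, G:10 → nearest is C
(8, 17) — d² to each: A:5, B:85, C:370, D:26, E:117, F:20, G:392 → nearest is A
(3, 15) — d² to each: A:50, B:98, C:421, D:65, E:260, F:53, G:505 → nearest is A
(10, 3) — d² to each: A:169, B:25, C:58, D:370, E:449, F:100, G:144 → nearest is B
1 of the 6 points has C as nearest.

1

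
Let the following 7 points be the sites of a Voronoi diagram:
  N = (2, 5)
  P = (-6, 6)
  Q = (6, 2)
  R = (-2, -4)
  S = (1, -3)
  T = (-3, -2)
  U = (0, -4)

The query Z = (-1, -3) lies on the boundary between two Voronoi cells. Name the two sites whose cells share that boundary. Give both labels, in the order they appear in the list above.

R and U

Squared distances from Z to each site:
|ZN|² = (-1−2)² + (-3−5)² = 9 + 64 = 73
|ZP|² = (-1−(-6))² + (-3−6)² = 25 + 81 = 106
|ZQ|² = (-1−6)² + (-3−2)² = 49 + 25 = 74
|ZR|² = (-1−(-2))² + (-3−(-4))² = 1 + 1 = 2
|ZS|² = (-1−1)² + (-3−(-3))² = 4 + 0 = 4
|ZT|² = (-1−(-3))² + (-3−(-2))² = 4 + 1 = 5
|ZU|² = (-1−0)² + (-3−(-4))² = 1 + 1 = 2
Z is equidistant from R and U (both at squared distance 2), and every other site is strictly farther — so Z lies on the R–U Voronoi edge.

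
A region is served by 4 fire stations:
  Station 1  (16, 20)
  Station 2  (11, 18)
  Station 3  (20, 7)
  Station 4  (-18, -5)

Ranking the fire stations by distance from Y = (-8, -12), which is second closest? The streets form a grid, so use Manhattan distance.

Station 3

d(Y, Station 1) = |-8−16| + |-12−20| = 24 + 32 = 56
d(Y, Station 2) = |-8−11| + |-12−18| = 19 + 30 = 49
d(Y, Station 3) = |-8−20| + |-12−7| = 28 + 19 = 47
d(Y, Station 4) = |-8−(-18)| + |-12−(-5)| = 10 + 7 = 17
Sorted ascending: Station 4, Station 3, Station 2, … — the second-nearest is Station 3.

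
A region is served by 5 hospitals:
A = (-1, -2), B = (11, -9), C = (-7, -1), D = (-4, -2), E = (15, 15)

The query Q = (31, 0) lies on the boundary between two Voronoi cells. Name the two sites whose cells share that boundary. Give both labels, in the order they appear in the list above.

B and E

Squared distances from Q to each site:
|QA|² = (31−(-1))² + (0−(-2))² = 1024 + 4 = 1028
|QB|² = (31−11)² + (0−(-9))² = 400 + 81 = 481
|QC|² = (31−(-7))² + (0−(-1))² = 1444 + 1 = 1445
|QD|² = (31−(-4))² + (0−(-2))² = 1225 + 4 = 1229
|QE|² = (31−15)² + (0−15)² = 256 + 225 = 481
Q is equidistant from B and E (both at squared distance 481), and every other site is strictly farther — so Q lies on the B–E Voronoi edge.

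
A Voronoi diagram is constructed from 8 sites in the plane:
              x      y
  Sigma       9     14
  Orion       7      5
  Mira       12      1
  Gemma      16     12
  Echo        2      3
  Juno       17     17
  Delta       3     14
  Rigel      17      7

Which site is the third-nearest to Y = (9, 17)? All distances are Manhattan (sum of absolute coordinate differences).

d(Y, Sigma) = 0 + 3 = 3
d(Y, Orion) = 2 + 12 = 14
d(Y, Mira) = 3 + 16 = 19
d(Y, Gemma) = 7 + 5 = 12
d(Y, Echo) = 7 + 14 = 21
d(Y, Juno) = 8 + 0 = 8
d(Y, Delta) = 6 + 3 = 9
d(Y, Rigel) = 8 + 10 = 18
Sorted ascending: Sigma, Juno, Delta, Gemma, … — the third-nearest is Delta.

Delta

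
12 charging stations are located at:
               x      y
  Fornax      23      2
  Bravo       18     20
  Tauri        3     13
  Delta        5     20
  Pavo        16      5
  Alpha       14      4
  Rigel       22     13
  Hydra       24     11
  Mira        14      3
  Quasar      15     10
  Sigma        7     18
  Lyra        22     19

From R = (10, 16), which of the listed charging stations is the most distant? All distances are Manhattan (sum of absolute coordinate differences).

d(R, Fornax) = |10−23| + |16−2| = 13 + 14 = 27
d(R, Bravo) = |10−18| + |16−20| = 8 + 4 = 12
d(R, Tauri) = |10−3| + |16−13| = 7 + 3 = 10
d(R, Delta) = |10−5| + |16−20| = 5 + 4 = 9
d(R, Pavo) = |10−16| + |16−5| = 6 + 11 = 17
d(R, Alpha) = |10−14| + |16−4| = 4 + 12 = 16
d(R, Rigel) = |10−22| + |16−13| = 12 + 3 = 15
d(R, Hydra) = |10−24| + |16−11| = 14 + 5 = 19
d(R, Mira) = |10−14| + |16−3| = 4 + 13 = 17
d(R, Quasar) = |10−15| + |16−10| = 5 + 6 = 11
d(R, Sigma) = |10−7| + |16−18| = 3 + 2 = 5
d(R, Lyra) = |10−22| + |16−19| = 12 + 3 = 15
The largest is to Fornax.

Fornax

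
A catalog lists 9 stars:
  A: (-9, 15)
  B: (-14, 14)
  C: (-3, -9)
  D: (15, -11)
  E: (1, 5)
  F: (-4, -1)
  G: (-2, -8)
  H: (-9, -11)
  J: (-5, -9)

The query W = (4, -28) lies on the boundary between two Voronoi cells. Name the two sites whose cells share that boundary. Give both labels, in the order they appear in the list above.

Squared distances from W to each site:
|WA|² = (4−(-9))² + (-28−15)² = 169 + 1849 = 2018
|WB|² = (4−(-14))² + (-28−14)² = 324 + 1764 = 2088
|WC|² = (4−(-3))² + (-28−(-9))² = 49 + 361 = 410
|WD|² = (4−15)² + (-28−(-11))² = 121 + 289 = 410
|WE|² = (4−1)² + (-28−5)² = 9 + 1089 = 1098
|WF|² = (4−(-4))² + (-28−(-1))² = 64 + 729 = 793
|WG|² = (4−(-2))² + (-28−(-8))² = 36 + 400 = 436
|WH|² = (4−(-9))² + (-28−(-11))² = 169 + 289 = 458
|WJ|² = (4−(-5))² + (-28−(-9))² = 81 + 361 = 442
W is equidistant from C and D (both at squared distance 410), and every other site is strictly farther — so W lies on the C–D Voronoi edge.

C and D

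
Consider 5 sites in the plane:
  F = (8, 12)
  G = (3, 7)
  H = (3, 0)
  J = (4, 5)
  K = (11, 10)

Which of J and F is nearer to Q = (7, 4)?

Compare squared distances:
|QJ|² = (7−4)² + (4−5)² = 9 + 1 = 10
|QF|² = (7−8)² + (4−12)² = 1 + 64 = 65
10 < 65, so J is closer.

J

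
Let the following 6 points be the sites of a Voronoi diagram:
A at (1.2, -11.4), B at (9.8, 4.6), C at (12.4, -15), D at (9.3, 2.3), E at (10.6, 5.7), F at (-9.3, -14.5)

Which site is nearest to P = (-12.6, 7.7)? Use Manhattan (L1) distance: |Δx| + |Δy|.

d(P,A) = |-12.6−1.2| + |7.7−(-11.4)| = 13.8 + 19.1 = 32.9
d(P,B) = |-12.6−9.8| + |7.7−4.6| = 22.4 + 3.1 = 25.5
d(P,C) = |-12.6−12.4| + |7.7−(-15)| = 25 + 22.7 = 47.7
d(P,D) = |-12.6−9.3| + |7.7−2.3| = 21.9 + 5.4 = 27.3
d(P,E) = |-12.6−10.6| + |7.7−5.7| = 23.2 + 2 = 25.2
d(P,F) = |-12.6−(-9.3)| + |7.7−(-14.5)| = 3.3 + 22.2 = 25.5
E is nearest.

E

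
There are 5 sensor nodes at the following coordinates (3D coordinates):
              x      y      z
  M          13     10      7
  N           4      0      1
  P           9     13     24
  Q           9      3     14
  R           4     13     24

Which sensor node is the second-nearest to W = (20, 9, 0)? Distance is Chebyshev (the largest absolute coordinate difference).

Q

d(W,M) = max(7, 1, 7) = 7
d(W,N) = max(16, 9, 1) = 16
d(W,P) = max(11, 4, 24) = 24
d(W,Q) = max(11, 6, 14) = 14
d(W,R) = max(16, 4, 24) = 24
Sorted ascending: M, Q, N, … — the second-nearest is Q.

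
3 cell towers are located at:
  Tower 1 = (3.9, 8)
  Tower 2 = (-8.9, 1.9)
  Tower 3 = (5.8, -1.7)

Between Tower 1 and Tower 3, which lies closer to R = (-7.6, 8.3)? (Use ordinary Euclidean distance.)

Tower 1

Compare squared distances:
d²(R, Tower 1) = (-7.6−3.9)² + (8.3−8)² = 132.25 + 0.09 = 132.34
d²(R, Tower 3) = (-7.6−5.8)² + (8.3−(-1.7))² = 179.56 + 100 = 279.56
132.34 < 279.56, so Tower 1 is closer.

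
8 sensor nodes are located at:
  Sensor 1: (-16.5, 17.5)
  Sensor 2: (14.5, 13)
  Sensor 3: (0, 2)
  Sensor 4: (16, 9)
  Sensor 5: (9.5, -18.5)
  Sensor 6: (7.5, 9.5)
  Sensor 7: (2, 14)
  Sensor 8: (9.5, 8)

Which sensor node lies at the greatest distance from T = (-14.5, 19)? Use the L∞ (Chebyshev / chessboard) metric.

Sensor 5

d(T, Sensor 1) = max(2, 1.5) = 2
d(T, Sensor 2) = max(29, 6) = 29
d(T, Sensor 3) = max(14.5, 17) = 17
d(T, Sensor 4) = max(30.5, 10) = 30.5
d(T, Sensor 5) = max(24, 37.5) = 37.5
d(T, Sensor 6) = max(22, 9.5) = 22
d(T, Sensor 7) = max(16.5, 5) = 16.5
d(T, Sensor 8) = max(24, 11) = 24
The largest is to Sensor 5.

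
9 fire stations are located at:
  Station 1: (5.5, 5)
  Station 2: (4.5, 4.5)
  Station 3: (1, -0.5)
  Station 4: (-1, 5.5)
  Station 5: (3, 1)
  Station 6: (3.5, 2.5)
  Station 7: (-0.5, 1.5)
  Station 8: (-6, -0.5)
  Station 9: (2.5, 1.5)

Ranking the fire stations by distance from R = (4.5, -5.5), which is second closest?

Station 5

Since √ is increasing, it suffices to compare squared distances:
d²(R, Station 1) = 1 + 110.25 = 111.25
d²(R, Station 2) = 0 + 100 = 100
d²(R, Station 3) = 12.25 + 25 = 37.25
d²(R, Station 4) = 30.25 + 121 = 151.25
d²(R, Station 5) = 2.25 + 42.25 = 44.5
d²(R, Station 6) = 1 + 64 = 65
d²(R, Station 7) = 25 + 49 = 74
d²(R, Station 8) = 110.25 + 25 = 135.25
d²(R, Station 9) = 4 + 49 = 53
Sorted ascending: Station 3, Station 5, Station 9, … — the second-nearest is Station 5.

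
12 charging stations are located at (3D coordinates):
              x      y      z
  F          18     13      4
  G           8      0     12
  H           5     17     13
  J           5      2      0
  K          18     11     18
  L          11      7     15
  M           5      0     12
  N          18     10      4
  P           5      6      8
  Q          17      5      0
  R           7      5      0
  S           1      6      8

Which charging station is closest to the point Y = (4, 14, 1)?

Compare squared distances (the ordering matches that of the actual distances):
|YF|² = 196 + 1 + 9 = 206
|YG|² = 16 + 196 + 121 = 333
|YH|² = 1 + 9 + 144 = 154
|YJ|² = 1 + 144 + 1 = 146
|YK|² = 196 + 9 + 289 = 494
|YL|² = 49 + 49 + 196 = 294
|YM|² = 1 + 196 + 121 = 318
|YN|² = 196 + 16 + 9 = 221
|YP|² = 1 + 64 + 49 = 114
|YQ|² = 169 + 81 + 1 = 251
|YR|² = 9 + 81 + 1 = 91
|YS|² = 9 + 64 + 49 = 122
Minimum is at R.

R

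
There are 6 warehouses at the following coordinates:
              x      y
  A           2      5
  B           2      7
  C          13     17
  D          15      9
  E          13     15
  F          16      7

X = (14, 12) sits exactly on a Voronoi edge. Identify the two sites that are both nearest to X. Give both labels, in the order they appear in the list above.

D and E

Squared distances from X to each site:
|XA|² = 144 + 49 = 193
|XB|² = 144 + 25 = 169
|XC|² = 1 + 25 = 26
|XD|² = 1 + 9 = 10
|XE|² = 1 + 9 = 10
|XF|² = 4 + 25 = 29
X is equidistant from D and E (both at squared distance 10), and every other site is strictly farther — so X lies on the D–E Voronoi edge.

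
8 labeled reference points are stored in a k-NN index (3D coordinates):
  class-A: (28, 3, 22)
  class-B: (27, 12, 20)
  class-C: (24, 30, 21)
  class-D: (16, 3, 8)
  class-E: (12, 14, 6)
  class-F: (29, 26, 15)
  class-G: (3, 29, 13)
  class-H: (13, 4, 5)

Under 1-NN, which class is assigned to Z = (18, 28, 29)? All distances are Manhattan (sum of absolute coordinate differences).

class-C

d(Z, class-A) = |18−28| + |28−3| + |29−22| = 10 + 25 + 7 = 42
d(Z, class-B) = |18−27| + |28−12| + |29−20| = 9 + 16 + 9 = 34
d(Z, class-C) = |18−24| + |28−30| + |29−21| = 6 + 2 + 8 = 16
d(Z, class-D) = |18−16| + |28−3| + |29−8| = 2 + 25 + 21 = 48
d(Z, class-E) = |18−12| + |28−14| + |29−6| = 6 + 14 + 23 = 43
d(Z, class-F) = |18−29| + |28−26| + |29−15| = 11 + 2 + 14 = 27
d(Z, class-G) = |18−3| + |28−29| + |29−13| = 15 + 1 + 16 = 32
d(Z, class-H) = |18−13| + |28−4| + |29−5| = 5 + 24 + 24 = 53
The smallest is to class-C, so Z lies in the Voronoi region of class-C.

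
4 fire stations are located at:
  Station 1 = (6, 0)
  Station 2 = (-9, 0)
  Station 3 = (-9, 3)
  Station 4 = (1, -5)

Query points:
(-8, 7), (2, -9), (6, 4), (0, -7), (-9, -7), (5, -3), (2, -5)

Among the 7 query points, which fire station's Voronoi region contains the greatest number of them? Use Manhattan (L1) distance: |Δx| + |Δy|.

(-8, 7) — d to each: Station 1:21, Station 2:8, Station 3:5, Station 4:21 → nearest is Station 3
(2, -9) — d to each: Station 1:13, Station 2:20, Station 3:23, Station 4:5 → nearest is Station 4
(6, 4) — d to each: Station 1:4, Station 2:19, Station 3:16, Station 4:14 → nearest is Station 1
(0, -7) — d to each: Station 1:13, Station 2:16, Station 3:19, Station 4:3 → nearest is Station 4
(-9, -7) — d to each: Station 1:22, Station 2:7, Station 3:10, Station 4:12 → nearest is Station 2
(5, -3) — d to each: Station 1:4, Station 2:17, Station 3:20, Station 4:6 → nearest is Station 1
(2, -5) — d to each: Station 1:9, Station 2:16, Station 3:19, Station 4:1 → nearest is Station 4
Tally — Station 1:2, Station 2:1, Station 3:1, Station 4:3. Station 4 captures the most (3).

Station 4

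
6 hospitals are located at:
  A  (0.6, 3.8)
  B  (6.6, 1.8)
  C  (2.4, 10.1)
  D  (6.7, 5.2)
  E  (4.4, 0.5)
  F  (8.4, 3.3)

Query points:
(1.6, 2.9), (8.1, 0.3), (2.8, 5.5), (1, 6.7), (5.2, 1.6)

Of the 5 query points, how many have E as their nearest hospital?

(1.6, 2.9) — d² to each: A:1.81, B:26.21, C:52.48, D:31.3, E:13.6, F:46.4 → nearest is A
(8.1, 0.3) — d² to each: A:68.5, B:4.5, C:128.53, D:25.97, E:13.73, F:9.09 → nearest is B
(2.8, 5.5) — d² to each: A:7.73, B:28.13, C:21.32, D:15.3, E:27.56, F:36.2 → nearest is A
(1, 6.7) — d² to each: A:8.57, B:55.37, C:13.52, D:34.74, E:50, F:66.32 → nearest is A
(5.2, 1.6) — d² to each: A:26, B:2, C:80.09, D:15.21, E:1.85, F:13.13 → nearest is E
1 of the 5 points has E as nearest.

1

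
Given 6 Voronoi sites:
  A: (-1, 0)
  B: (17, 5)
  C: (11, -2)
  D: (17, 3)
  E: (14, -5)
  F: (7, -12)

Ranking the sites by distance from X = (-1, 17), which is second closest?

B

Compare squared distances (the ordering matches that of the actual distances):
|XA|² = (-1−(-1))² + (17−0)² = 0 + 289 = 289
|XB|² = (-1−17)² + (17−5)² = 324 + 144 = 468
|XC|² = (-1−11)² + (17−(-2))² = 144 + 361 = 505
|XD|² = (-1−17)² + (17−3)² = 324 + 196 = 520
|XE|² = (-1−14)² + (17−(-5))² = 225 + 484 = 709
|XF|² = (-1−7)² + (17−(-12))² = 64 + 841 = 905
Sorted ascending: A, B, C, … — the second-nearest is B.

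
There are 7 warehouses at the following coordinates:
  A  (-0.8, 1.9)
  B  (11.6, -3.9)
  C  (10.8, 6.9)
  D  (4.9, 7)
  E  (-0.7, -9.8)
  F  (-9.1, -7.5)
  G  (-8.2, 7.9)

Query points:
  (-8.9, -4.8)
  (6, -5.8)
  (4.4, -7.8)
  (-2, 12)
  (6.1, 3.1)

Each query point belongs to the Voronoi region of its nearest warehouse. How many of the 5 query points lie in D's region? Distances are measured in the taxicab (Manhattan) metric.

(-8.9, -4.8) — d to each: A:14.8, B:21.4, C:31.4, D:25.6, E:13.2, F:2.9, G:13.4 → nearest is F
(6, -5.8) — d to each: A:14.5, B:7.5, C:17.5, D:13.9, E:10.7, F:16.8, G:27.9 → nearest is B
(4.4, -7.8) — d to each: A:14.9, B:11.1, C:21.1, D:15.3, E:7.1, F:13.8, G:28.3 → nearest is E
(-2, 12) — d to each: A:11.3, B:29.5, C:17.9, D:11.9, E:23.1, F:26.6, G:10.3 → nearest is G
(6.1, 3.1) — d to each: A:8.1, B:12.5, C:8.5, D:5.1, E:19.7, F:25.8, G:19.1 → nearest is D
1 of the 5 points has D as nearest.

1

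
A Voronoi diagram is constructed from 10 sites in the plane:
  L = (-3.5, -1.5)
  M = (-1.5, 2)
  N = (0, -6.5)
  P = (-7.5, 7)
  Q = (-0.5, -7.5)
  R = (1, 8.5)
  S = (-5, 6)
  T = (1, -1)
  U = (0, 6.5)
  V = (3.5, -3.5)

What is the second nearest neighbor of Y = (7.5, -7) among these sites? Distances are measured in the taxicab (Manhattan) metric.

N

d(Y,L) = |7.5−(-3.5)| + |-7−(-1.5)| = 11 + 5.5 = 16.5
d(Y,M) = |7.5−(-1.5)| + |-7−2| = 9 + 9 = 18
d(Y,N) = |7.5−0| + |-7−(-6.5)| = 7.5 + 0.5 = 8
d(Y,P) = |7.5−(-7.5)| + |-7−7| = 15 + 14 = 29
d(Y,Q) = |7.5−(-0.5)| + |-7−(-7.5)| = 8 + 0.5 = 8.5
d(Y,R) = |7.5−1| + |-7−8.5| = 6.5 + 15.5 = 22
d(Y,S) = |7.5−(-5)| + |-7−6| = 12.5 + 13 = 25.5
d(Y,T) = |7.5−1| + |-7−(-1)| = 6.5 + 6 = 12.5
d(Y,U) = |7.5−0| + |-7−6.5| = 7.5 + 13.5 = 21
d(Y,V) = |7.5−3.5| + |-7−(-3.5)| = 4 + 3.5 = 7.5
Sorted ascending: V, N, Q, … — the second-nearest is N.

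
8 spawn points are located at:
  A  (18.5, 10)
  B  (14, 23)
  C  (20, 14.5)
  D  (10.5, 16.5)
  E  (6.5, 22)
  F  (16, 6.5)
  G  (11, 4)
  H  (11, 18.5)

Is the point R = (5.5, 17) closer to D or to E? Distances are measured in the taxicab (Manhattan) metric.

D

d(R,D) = |5.5−10.5| + |17−16.5| = 5 + 0.5 = 5.5
d(R,E) = |5.5−6.5| + |17−22| = 1 + 5 = 6
5.5 < 6, so D is closer.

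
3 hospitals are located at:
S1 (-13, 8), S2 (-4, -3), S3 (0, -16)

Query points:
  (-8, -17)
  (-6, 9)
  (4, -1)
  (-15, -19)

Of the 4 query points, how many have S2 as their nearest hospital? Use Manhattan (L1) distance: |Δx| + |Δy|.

(-8, -17) — d to each: S1:30, S2:18, S3:9 → nearest is S3
(-6, 9) — d to each: S1:8, S2:14, S3:31 → nearest is S1
(4, -1) — d to each: S1:26, S2:10, S3:19 → nearest is S2
(-15, -19) — d to each: S1:29, S2:27, S3:18 → nearest is S3
1 of the 4 points has S2 as nearest.

1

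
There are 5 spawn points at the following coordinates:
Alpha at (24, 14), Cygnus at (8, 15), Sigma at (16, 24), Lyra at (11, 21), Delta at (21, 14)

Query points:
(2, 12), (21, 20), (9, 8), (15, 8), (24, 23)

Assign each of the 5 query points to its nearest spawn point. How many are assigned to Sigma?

(2, 12) — d² to each: Alpha:488, Cygnus:45, Sigma:340, Lyra:162, Delta:365 → nearest is Cygnus
(21, 20) — d² to each: Alpha:45, Cygnus:194, Sigma:41, Lyra:101, Delta:36 → nearest is Delta
(9, 8) — d² to each: Alpha:261, Cygnus:50, Sigma:305, Lyra:173, Delta:180 → nearest is Cygnus
(15, 8) — d² to each: Alpha:117, Cygnus:98, Sigma:257, Lyra:185, Delta:72 → nearest is Delta
(24, 23) — d² to each: Alpha:81, Cygnus:320, Sigma:65, Lyra:173, Delta:90 → nearest is Sigma
1 of the 5 points has Sigma as nearest.

1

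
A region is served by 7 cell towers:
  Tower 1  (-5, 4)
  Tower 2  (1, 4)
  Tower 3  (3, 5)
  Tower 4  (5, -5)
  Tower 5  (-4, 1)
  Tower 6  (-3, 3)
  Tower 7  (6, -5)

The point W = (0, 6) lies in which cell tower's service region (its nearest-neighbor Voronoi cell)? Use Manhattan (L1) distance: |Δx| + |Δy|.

Tower 2

d(W, Tower 1) = |0−(-5)| + |6−4| = 5 + 2 = 7
d(W, Tower 2) = |0−1| + |6−4| = 1 + 2 = 3
d(W, Tower 3) = |0−3| + |6−5| = 3 + 1 = 4
d(W, Tower 4) = |0−5| + |6−(-5)| = 5 + 11 = 16
d(W, Tower 5) = |0−(-4)| + |6−1| = 4 + 5 = 9
d(W, Tower 6) = |0−(-3)| + |6−3| = 3 + 3 = 6
d(W, Tower 7) = |0−6| + |6−(-5)| = 6 + 11 = 17
Minimum is at Tower 2.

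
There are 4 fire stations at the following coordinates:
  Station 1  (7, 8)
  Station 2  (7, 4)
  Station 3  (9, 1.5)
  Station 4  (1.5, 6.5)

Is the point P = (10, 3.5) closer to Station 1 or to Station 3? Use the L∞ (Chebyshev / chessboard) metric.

Station 3

d(P, Station 1) = max(3, 4.5) = 4.5
d(P, Station 3) = max(1, 2) = 2
4.5 > 2, so Station 3 is closer.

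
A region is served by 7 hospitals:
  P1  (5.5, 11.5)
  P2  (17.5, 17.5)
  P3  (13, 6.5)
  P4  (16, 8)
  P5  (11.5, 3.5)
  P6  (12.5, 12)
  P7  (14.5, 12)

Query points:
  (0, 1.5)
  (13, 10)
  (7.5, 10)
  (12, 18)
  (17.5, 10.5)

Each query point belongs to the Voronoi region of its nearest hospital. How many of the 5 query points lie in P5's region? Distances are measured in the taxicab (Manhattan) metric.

(0, 1.5) — d to each: P1:15.5, P2:33.5, P3:18, P4:22.5, P5:13.5, P6:23, P7:25 → nearest is P5
(13, 10) — d to each: P1:9, P2:12, P3:3.5, P4:5, P5:8, P6:2.5, P7:3.5 → nearest is P6
(7.5, 10) — d to each: P1:3.5, P2:17.5, P3:9, P4:10.5, P5:10.5, P6:7, P7:9 → nearest is P1
(12, 18) — d to each: P1:13, P2:6, P3:12.5, P4:14, P5:15, P6:6.5, P7:8.5 → nearest is P2
(17.5, 10.5) — d to each: P1:13, P2:7, P3:8.5, P4:4, P5:13, P6:6.5, P7:4.5 → nearest is P4
1 of the 5 points has P5 as nearest.

1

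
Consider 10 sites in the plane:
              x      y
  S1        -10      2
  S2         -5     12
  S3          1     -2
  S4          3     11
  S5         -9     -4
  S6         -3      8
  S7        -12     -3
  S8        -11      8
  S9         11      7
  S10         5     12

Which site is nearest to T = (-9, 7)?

S8

Since √ is increasing, it suffices to compare squared distances:
|TS1|² = (-9−(-10))² + (7−2)² = 1 + 25 = 26
|TS2|² = (-9−(-5))² + (7−12)² = 16 + 25 = 41
|TS3|² = (-9−1)² + (7−(-2))² = 100 + 81 = 181
|TS4|² = (-9−3)² + (7−11)² = 144 + 16 = 160
|TS5|² = (-9−(-9))² + (7−(-4))² = 0 + 121 = 121
|TS6|² = (-9−(-3))² + (7−8)² = 36 + 1 = 37
|TS7|² = (-9−(-12))² + (7−(-3))² = 9 + 100 = 109
|TS8|² = (-9−(-11))² + (7−8)² = 4 + 1 = 5
|TS9|² = (-9−11)² + (7−7)² = 400 + 0 = 400
d²(T, S10) = (-9−5)² + (7−12)² = 196 + 25 = 221
Minimum is at S8.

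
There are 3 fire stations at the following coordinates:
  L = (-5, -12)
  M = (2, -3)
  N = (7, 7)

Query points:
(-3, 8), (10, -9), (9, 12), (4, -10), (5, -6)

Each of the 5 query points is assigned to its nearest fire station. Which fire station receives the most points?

M

(-3, 8) — d² to each: L:404, M:146, N:101 → nearest is N
(10, -9) — d² to each: L:234, M:100, N:265 → nearest is M
(9, 12) — d² to each: L:772, M:274, N:29 → nearest is N
(4, -10) — d² to each: L:85, M:53, N:298 → nearest is M
(5, -6) — d² to each: L:136, M:18, N:173 → nearest is M
Tally — M:3, N:2. M captures the most (3).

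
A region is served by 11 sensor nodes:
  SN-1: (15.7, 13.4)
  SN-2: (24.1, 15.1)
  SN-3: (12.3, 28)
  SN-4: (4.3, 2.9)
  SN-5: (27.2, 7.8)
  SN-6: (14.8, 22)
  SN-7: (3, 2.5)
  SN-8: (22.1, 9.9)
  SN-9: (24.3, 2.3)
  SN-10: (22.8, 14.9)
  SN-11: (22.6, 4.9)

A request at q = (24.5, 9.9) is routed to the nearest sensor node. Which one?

SN-8

Since √ is increasing, it suffices to compare squared distances:
d²(q, SN-1) = 77.44 + 12.25 = 89.69
d²(q, SN-2) = 0.16 + 27.04 = 27.2
d²(q, SN-3) = 148.84 + 327.61 = 476.45
d²(q, SN-4) = 408.04 + 49 = 457.04
d²(q, SN-5) = 7.29 + 4.41 = 11.7
d²(q, SN-6) = 94.09 + 146.41 = 240.5
d²(q, SN-7) = 462.25 + 54.76 = 517.01
d²(q, SN-8) = 5.76 + 0 = 5.76
d²(q, SN-9) = 0.04 + 57.76 = 57.8
d²(q, SN-10) = 2.89 + 25 = 27.89
d²(q, SN-11) = 3.61 + 25 = 28.61
The smallest is to SN-8, so q lies in the Voronoi region of SN-8.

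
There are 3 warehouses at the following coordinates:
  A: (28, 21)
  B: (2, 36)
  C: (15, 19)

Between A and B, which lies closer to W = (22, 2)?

A

Compare squared distances:
|WA|² = (22−28)² + (2−21)² = 36 + 361 = 397
|WB|² = (22−2)² + (2−36)² = 400 + 1156 = 1556
397 < 1556, so A is closer.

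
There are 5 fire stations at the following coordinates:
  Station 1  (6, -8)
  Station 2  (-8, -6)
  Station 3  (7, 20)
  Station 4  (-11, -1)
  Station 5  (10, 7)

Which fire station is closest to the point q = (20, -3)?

Since √ is increasing, it suffices to compare squared distances:
d²(q, Station 1) = (20−6)² + (-3−(-8))² = 196 + 25 = 221
d²(q, Station 2) = (20−(-8))² + (-3−(-6))² = 784 + 9 = 793
d²(q, Station 3) = (20−7)² + (-3−20)² = 169 + 529 = 698
d²(q, Station 4) = (20−(-11))² + (-3−(-1))² = 961 + 4 = 965
d²(q, Station 5) = (20−10)² + (-3−7)² = 100 + 100 = 200
Station 5 is nearest.

Station 5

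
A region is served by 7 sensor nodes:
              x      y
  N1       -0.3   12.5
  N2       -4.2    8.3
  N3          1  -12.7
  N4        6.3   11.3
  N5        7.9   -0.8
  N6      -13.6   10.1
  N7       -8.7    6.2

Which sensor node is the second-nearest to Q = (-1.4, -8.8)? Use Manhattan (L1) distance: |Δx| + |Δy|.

d(Q,N1) = |-1.4−(-0.3)| + |-8.8−12.5| = 1.1 + 21.3 = 22.4
d(Q,N2) = |-1.4−(-4.2)| + |-8.8−8.3| = 2.8 + 17.1 = 19.9
d(Q,N3) = |-1.4−1| + |-8.8−(-12.7)| = 2.4 + 3.9 = 6.3
d(Q,N4) = |-1.4−6.3| + |-8.8−11.3| = 7.7 + 20.1 = 27.8
d(Q,N5) = |-1.4−7.9| + |-8.8−(-0.8)| = 9.3 + 8 = 17.3
d(Q,N6) = |-1.4−(-13.6)| + |-8.8−10.1| = 12.2 + 18.9 = 31.1
d(Q,N7) = |-1.4−(-8.7)| + |-8.8−6.2| = 7.3 + 15 = 22.3
Sorted ascending: N3, N5, N2, … — the second-nearest is N5.

N5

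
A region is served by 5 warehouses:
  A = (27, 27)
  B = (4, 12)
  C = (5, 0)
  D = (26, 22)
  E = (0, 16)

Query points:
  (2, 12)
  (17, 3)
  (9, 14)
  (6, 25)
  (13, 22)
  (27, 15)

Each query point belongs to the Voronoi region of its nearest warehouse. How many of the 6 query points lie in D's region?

2

(2, 12) — d² to each: A:850, B:4, C:153, D:676, E:20 → nearest is B
(17, 3) — d² to each: A:676, B:250, C:153, D:442, E:458 → nearest is C
(9, 14) — d² to each: A:493, B:29, C:212, D:353, E:85 → nearest is B
(6, 25) — d² to each: A:445, B:173, C:626, D:409, E:117 → nearest is E
(13, 22) — d² to each: A:221, B:181, C:548, D:169, E:205 → nearest is D
(27, 15) — d² to each: A:144, B:538, C:709, D:50, E:730 → nearest is D
2 of the 6 points have D as nearest.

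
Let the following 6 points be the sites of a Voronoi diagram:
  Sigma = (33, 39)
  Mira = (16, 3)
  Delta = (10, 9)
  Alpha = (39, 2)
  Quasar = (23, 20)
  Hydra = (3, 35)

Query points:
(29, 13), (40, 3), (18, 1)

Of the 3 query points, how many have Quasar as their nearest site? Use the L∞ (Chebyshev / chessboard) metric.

1

(29, 13) — d to each: Sigma:26, Mira:13, Delta:19, Alpha:11, Quasar:7, Hydra:26 → nearest is Quasar
(40, 3) — d to each: Sigma:36, Mira:24, Delta:30, Alpha:1, Quasar:17, Hydra:37 → nearest is Alpha
(18, 1) — d to each: Sigma:38, Mira:2, Delta:8, Alpha:21, Quasar:19, Hydra:34 → nearest is Mira
1 of the 3 points has Quasar as nearest.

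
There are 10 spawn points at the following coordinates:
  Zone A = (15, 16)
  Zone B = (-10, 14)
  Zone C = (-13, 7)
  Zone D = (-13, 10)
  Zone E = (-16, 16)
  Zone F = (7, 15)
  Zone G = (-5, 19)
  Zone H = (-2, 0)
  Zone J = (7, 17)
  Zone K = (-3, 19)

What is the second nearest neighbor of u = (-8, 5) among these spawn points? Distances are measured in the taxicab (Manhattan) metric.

d(u, Zone A) = |-8−15| + |5−16| = 23 + 11 = 34
d(u, Zone B) = |-8−(-10)| + |5−14| = 2 + 9 = 11
d(u, Zone C) = |-8−(-13)| + |5−7| = 5 + 2 = 7
d(u, Zone D) = |-8−(-13)| + |5−10| = 5 + 5 = 10
d(u, Zone E) = |-8−(-16)| + |5−16| = 8 + 11 = 19
d(u, Zone F) = |-8−7| + |5−15| = 15 + 10 = 25
d(u, Zone G) = |-8−(-5)| + |5−19| = 3 + 14 = 17
d(u, Zone H) = |-8−(-2)| + |5−0| = 6 + 5 = 11
d(u, Zone J) = |-8−7| + |5−17| = 15 + 12 = 27
d(u, Zone K) = |-8−(-3)| + |5−19| = 5 + 14 = 19
Sorted ascending: Zone C, Zone D, Zone B, … — the second-nearest is Zone D.

Zone D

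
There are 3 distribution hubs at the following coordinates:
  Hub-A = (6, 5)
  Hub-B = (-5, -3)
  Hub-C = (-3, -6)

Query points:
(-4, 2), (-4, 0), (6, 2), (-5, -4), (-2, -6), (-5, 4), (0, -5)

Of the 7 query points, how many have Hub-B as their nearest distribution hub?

4

(-4, 2) — d² to each: Hub-A:109, Hub-B:26, Hub-C:65 → nearest is Hub-B
(-4, 0) — d² to each: Hub-A:125, Hub-B:10, Hub-C:37 → nearest is Hub-B
(6, 2) — d² to each: Hub-A:9, Hub-B:146, Hub-C:145 → nearest is Hub-A
(-5, -4) — d² to each: Hub-A:202, Hub-B:1, Hub-C:8 → nearest is Hub-B
(-2, -6) — d² to each: Hub-A:185, Hub-B:18, Hub-C:1 → nearest is Hub-C
(-5, 4) — d² to each: Hub-A:122, Hub-B:49, Hub-C:104 → nearest is Hub-B
(0, -5) — d² to each: Hub-A:136, Hub-B:29, Hub-C:10 → nearest is Hub-C
4 of the 7 points have Hub-B as nearest.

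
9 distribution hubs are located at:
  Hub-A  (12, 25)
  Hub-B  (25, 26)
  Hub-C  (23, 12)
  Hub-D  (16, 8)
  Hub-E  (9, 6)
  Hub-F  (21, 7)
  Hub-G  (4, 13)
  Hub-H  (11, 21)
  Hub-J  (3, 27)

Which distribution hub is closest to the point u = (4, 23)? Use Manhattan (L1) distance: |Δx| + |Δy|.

Hub-J

d(u, Hub-A) = 8 + 2 = 10
d(u, Hub-B) = 21 + 3 = 24
d(u, Hub-C) = 19 + 11 = 30
d(u, Hub-D) = 12 + 15 = 27
d(u, Hub-E) = 5 + 17 = 22
d(u, Hub-F) = 17 + 16 = 33
d(u, Hub-G) = 0 + 10 = 10
d(u, Hub-H) = 7 + 2 = 9
d(u, Hub-J) = 1 + 4 = 5
Minimum is at Hub-J.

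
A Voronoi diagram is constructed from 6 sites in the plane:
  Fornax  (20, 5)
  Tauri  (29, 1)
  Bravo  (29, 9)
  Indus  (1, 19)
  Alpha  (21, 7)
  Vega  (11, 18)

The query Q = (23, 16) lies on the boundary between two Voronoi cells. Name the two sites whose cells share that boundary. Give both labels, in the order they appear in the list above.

Bravo and Alpha

Squared distances from Q to each site:
d²(Q, Fornax) = (23−20)² + (16−5)² = 9 + 121 = 130
d²(Q, Tauri) = (23−29)² + (16−1)² = 36 + 225 = 261
d²(Q, Bravo) = (23−29)² + (16−9)² = 36 + 49 = 85
d²(Q, Indus) = (23−1)² + (16−19)² = 484 + 9 = 493
d²(Q, Alpha) = (23−21)² + (16−7)² = 4 + 81 = 85
d²(Q, Vega) = (23−11)² + (16−18)² = 144 + 4 = 148
Q is equidistant from Bravo and Alpha (both at squared distance 85), and every other site is strictly farther — so Q lies on the Bravo–Alpha Voronoi edge.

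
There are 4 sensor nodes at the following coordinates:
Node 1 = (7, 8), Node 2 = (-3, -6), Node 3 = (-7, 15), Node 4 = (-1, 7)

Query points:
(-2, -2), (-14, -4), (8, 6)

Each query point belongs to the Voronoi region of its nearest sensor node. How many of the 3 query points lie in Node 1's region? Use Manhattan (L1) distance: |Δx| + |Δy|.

(-2, -2) — d to each: Node 1:19, Node 2:5, Node 3:22, Node 4:10 → nearest is Node 2
(-14, -4) — d to each: Node 1:33, Node 2:13, Node 3:26, Node 4:24 → nearest is Node 2
(8, 6) — d to each: Node 1:3, Node 2:23, Node 3:24, Node 4:10 → nearest is Node 1
1 of the 3 points has Node 1 as nearest.

1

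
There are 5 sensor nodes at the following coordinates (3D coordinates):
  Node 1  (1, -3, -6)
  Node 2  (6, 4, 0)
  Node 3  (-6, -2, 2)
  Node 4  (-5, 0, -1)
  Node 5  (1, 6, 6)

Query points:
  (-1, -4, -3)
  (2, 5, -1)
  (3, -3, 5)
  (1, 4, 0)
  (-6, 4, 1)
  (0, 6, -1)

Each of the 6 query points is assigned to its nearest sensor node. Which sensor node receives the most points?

Node 2

(-1, -4, -3) — d² to each: Node 1:14, Node 2:122, Node 3:54, Node 4:36, Node 5:185 → nearest is Node 1
(2, 5, -1) — d² to each: Node 1:90, Node 2:18, Node 3:122, Node 4:74, Node 5:51 → nearest is Node 2
(3, -3, 5) — d² to each: Node 1:125, Node 2:83, Node 3:91, Node 4:109, Node 5:86 → nearest is Node 2
(1, 4, 0) — d² to each: Node 1:85, Node 2:25, Node 3:89, Node 4:53, Node 5:40 → nearest is Node 2
(-6, 4, 1) — d² to each: Node 1:147, Node 2:145, Node 3:37, Node 4:21, Node 5:78 → nearest is Node 4
(0, 6, -1) — d² to each: Node 1:107, Node 2:41, Node 3:109, Node 4:61, Node 5:50 → nearest is Node 2
Tally — Node 1:1, Node 2:4, Node 4:1. Node 2 captures the most (4).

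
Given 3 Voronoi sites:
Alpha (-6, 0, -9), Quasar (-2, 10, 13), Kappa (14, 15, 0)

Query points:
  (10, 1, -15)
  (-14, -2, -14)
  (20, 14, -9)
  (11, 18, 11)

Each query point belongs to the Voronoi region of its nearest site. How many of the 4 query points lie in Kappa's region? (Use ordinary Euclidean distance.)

2

(10, 1, -15) — d² to each: Alpha:293, Quasar:1009, Kappa:437 → nearest is Alpha
(-14, -2, -14) — d² to each: Alpha:93, Quasar:1017, Kappa:1269 → nearest is Alpha
(20, 14, -9) — d² to each: Alpha:872, Quasar:984, Kappa:118 → nearest is Kappa
(11, 18, 11) — d² to each: Alpha:1013, Quasar:237, Kappa:139 → nearest is Kappa
2 of the 4 points have Kappa as nearest.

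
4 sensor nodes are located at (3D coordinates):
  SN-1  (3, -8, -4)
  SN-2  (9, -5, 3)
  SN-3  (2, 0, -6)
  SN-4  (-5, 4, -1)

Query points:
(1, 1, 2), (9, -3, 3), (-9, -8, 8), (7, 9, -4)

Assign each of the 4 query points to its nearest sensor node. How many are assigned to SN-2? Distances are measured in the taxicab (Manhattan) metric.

(1, 1, 2) — d to each: SN-1:17, SN-2:15, SN-3:10, SN-4:12 → nearest is SN-3
(9, -3, 3) — d to each: SN-1:18, SN-2:2, SN-3:19, SN-4:25 → nearest is SN-2
(-9, -8, 8) — d to each: SN-1:24, SN-2:26, SN-3:33, SN-4:25 → nearest is SN-1
(7, 9, -4) — d to each: SN-1:21, SN-2:23, SN-3:16, SN-4:20 → nearest is SN-3
1 of the 4 points has SN-2 as nearest.

1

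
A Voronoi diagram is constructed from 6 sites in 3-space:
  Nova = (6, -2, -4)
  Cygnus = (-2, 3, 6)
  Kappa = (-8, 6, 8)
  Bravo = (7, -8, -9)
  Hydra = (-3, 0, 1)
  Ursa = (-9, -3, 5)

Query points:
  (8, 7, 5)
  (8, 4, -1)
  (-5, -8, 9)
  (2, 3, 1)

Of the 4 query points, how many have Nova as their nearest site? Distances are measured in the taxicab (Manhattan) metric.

1

(8, 7, 5) — d to each: Nova:20, Cygnus:15, Kappa:20, Bravo:30, Hydra:22, Ursa:27 → nearest is Cygnus
(8, 4, -1) — d to each: Nova:11, Cygnus:18, Kappa:27, Bravo:21, Hydra:17, Ursa:30 → nearest is Nova
(-5, -8, 9) — d to each: Nova:30, Cygnus:17, Kappa:18, Bravo:30, Hydra:18, Ursa:13 → nearest is Ursa
(2, 3, 1) — d to each: Nova:14, Cygnus:9, Kappa:20, Bravo:26, Hydra:8, Ursa:21 → nearest is Hydra
1 of the 4 points has Nova as nearest.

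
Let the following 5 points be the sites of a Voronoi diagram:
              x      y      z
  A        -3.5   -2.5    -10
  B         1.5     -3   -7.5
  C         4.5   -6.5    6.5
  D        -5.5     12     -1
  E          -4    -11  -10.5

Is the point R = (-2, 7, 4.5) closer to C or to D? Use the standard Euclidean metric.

Compare squared distances:
|RC|² = (-2−4.5)² + (7−(-6.5))² + (4.5−6.5)² = 42.25 + 182.25 + 4 = 228.5
|RD|² = (-2−(-5.5))² + (7−12)² + (4.5−(-1))² = 12.25 + 25 + 30.25 = 67.5
228.5 > 67.5, so D is closer.

D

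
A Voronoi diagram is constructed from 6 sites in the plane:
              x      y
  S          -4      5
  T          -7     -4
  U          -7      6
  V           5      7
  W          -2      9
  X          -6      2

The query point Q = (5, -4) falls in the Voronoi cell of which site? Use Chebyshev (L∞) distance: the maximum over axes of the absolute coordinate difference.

S

d(Q,S) = max(9, 9) = 9
d(Q,T) = max(12, 0) = 12
d(Q,U) = max(12, 10) = 12
d(Q,V) = max(0, 11) = 11
d(Q,W) = max(7, 13) = 13
d(Q,X) = max(11, 6) = 11
S is nearest.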